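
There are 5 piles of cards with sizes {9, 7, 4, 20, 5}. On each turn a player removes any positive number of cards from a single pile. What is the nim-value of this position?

Compute the nim-sum pairwise:
9 ^ 7 = 14
14 ^ 4 = 10
10 ^ 20 = 30
30 ^ 5 = 27

27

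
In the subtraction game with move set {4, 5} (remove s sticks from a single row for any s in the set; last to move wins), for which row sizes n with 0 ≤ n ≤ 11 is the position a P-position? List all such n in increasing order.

Grundy values for subtraction set {4, 5}:
g(0) = mex{} = 0
g(1) = mex{} = 0
g(2) = mex{} = 0
g(3) = mex{} = 0
g(4) = mex{0} = 1
g(5) = mex{0} = 1
g(6) = mex{0} = 1
g(7) = mex{0} = 1
g(8) = mex{0,1} = 2
g(9) = mex{1} = 0
g(10) = mex{1} = 0
g(11) = mex{1} = 0
The P-positions (g = 0) in 0..11 are 0, 1, 2, 3, 9, 10, 11.

0, 1, 2, 3, 9, 10, 11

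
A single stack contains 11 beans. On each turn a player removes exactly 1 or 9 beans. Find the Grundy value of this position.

1

Compute g(0), g(1), … for moves {1, 9}:
g(0) = mex{} = 0
g(1) = mex{0} = 1
g(2) = mex{1} = 0
g(3) = mex{0} = 1
g(4) = mex{1} = 0
g(5) = mex{0} = 1
g(6) = mex{1} = 0
g(7) = mex{0} = 1
g(8) = mex{1} = 0
g(9) = mex{0} = 1
g(10) = mex{1} = 0
g(11) = mex{0} = 1
So g(11) = 1.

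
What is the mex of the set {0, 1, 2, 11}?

3

The values 0, 1, 2 are all present; 3 is the first non-negative integer missing from the set.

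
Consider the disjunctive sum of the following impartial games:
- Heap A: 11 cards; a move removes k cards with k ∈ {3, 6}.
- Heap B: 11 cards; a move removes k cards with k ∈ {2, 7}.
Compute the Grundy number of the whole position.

1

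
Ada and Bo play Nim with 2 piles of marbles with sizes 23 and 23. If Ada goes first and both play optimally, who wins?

Write each in binary and XOR column by column:
  10111  (23)
  10111  (23)
  -----
  00000  (0)
The nim-sum is 0, so this is a P-position: the player to move is in a losing position under optimal play; Ada is about to move from it and so loses — Bo wins.

Bo wins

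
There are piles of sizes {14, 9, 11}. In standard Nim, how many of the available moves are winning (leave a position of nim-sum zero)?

3

Compute the nim-sum pairwise:
14 ^ 9 = 7
7 ^ 11 = 12
The overall nim-sum is X = 12. A pile of size p has a winning move iff p XOR X < p (reduce it to p XOR X).
  14: 14 XOR 12 = 2 < 14 — winning move (to 2).
  9: 9 XOR 12 = 5 < 9 — winning move (to 5).
  11: 11 XOR 12 = 7 < 11 — winning move (to 7).
That gives 3 winning moves.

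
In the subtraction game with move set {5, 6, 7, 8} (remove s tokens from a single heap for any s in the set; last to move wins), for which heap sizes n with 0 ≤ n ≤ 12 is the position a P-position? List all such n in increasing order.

0, 1, 2, 3, 4

Grundy values for subtraction set {5, 6, 7, 8}:
k:     0  1  2  3  4  5  6  7  8  9 10 11 12
g(k):  0  0  0  0  0  1  1  1  1  1  2  2  2
The P-positions (g = 0) in 0..12 are 0, 1, 2, 3, 4.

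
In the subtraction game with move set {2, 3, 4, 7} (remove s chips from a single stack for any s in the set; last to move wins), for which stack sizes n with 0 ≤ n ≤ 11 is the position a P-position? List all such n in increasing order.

Build the Grundy sequence with g(k) = mex{g(k−s) : s ∈ {2, 3, 4, 7}, s ≤ k}:
g(0) = mex{} = 0
g(1) = mex{} = 0
g(2) = mex{0} = 1
g(3) = mex{0} = 1
g(4) = mex{0,1} = 2
g(5) = mex{0,1} = 2
g(6) = mex{1,2} = 0
g(7) = mex{0,1,2} = 3
g(8) = mex{0,2} = 1
g(9) = mex{0,1,2,3} = 4
g(10) = mex{0,1,3} = 2
g(11) = mex{1,2,3,4} = 0
The P-positions (g = 0) in 0..11 are 0, 1, 6, 11.

0, 1, 6, 11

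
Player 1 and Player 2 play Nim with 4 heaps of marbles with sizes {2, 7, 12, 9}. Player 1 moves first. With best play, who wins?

Player 2 wins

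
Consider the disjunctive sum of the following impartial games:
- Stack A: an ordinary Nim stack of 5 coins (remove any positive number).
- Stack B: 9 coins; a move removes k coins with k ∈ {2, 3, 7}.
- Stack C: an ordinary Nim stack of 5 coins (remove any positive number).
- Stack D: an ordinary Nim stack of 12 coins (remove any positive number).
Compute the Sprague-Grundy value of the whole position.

Stack A is a plain Nim stack of size 5, so its Grundy value is 5.
Grundy values for stack B (subtraction set {2, 3, 7}):
g(0) = mex{} = 0
g(1) = mex{} = 0
g(2) = mex{0} = 1
g(3) = mex{0} = 1
g(4) = mex{0,1} = 2
g(5) = mex{1} = 0
g(6) = mex{1,2} = 0
g(7) = mex{0,2} = 1
g(8) = mex{0} = 1
g(9) = mex{0,1} = 2
So g(9) = 2.
Stack C is a plain Nim stack of size 5, so its Grundy value is 5.
Stack D is a plain Nim stack of size 12, so its Grundy value is 12.
By the Sprague-Grundy theorem, the Grundy value of a sum of independent games is the XOR of the component values.
Combined value = 5 XOR 2 XOR 5 XOR 12 = 14.

14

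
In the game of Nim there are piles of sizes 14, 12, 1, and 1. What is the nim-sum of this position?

Compute the nim-sum pairwise:
14 ^ 12 = 2
2 ^ 1 = 3
3 ^ 1 = 2

2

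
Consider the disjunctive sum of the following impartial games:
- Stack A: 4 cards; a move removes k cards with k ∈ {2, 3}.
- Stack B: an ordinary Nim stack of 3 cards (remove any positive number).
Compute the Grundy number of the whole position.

1

Build the Grundy sequence for stack A with g(k) = mex{g(k−s) : s ∈ {2, 3}, s ≤ k}:
k:     0  1  2  3  4
g(k):  0  0  1  1  2
So g(4) = 2.
Stack B is a plain Nim stack of size 3, so its Grundy value is 3.
The value of a disjunctive sum is the nim-sum of the parts.
Combined value = 2 XOR 3 = 1.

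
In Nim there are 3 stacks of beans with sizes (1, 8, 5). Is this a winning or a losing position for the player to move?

Nim-sum: 1 ⊕ 8 ⊕ 5 = 12.
The nim-sum is 12 ≠ 0, so this is an N-position: the player to move can win.

Winning position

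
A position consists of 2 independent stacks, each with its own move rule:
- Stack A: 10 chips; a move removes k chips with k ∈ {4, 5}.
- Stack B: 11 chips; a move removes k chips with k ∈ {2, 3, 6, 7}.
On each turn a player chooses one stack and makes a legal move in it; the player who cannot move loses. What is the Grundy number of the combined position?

Build the Grundy sequence for stack A with g(k) = mex{g(k−s) : s ∈ {4, 5}, s ≤ k}:
k:     0  1  2  3  4  5  6  7  8  9 10
g(k):  0  0  0  0  1  1  1  1  2  0  0
So g(10) = 0.
For stack B, compute g(0), g(1), … with moves {2, 3, 6, 7}:
g(0) = mex{} = 0
g(1) = mex{} = 0
g(2) = mex{0} = 1
g(3) = mex{0} = 1
g(4) = mex{0,1} = 2
g(5) = mex{1} = 0
g(6) = mex{0,1,2} = 3
g(7) = mex{0,2} = 1
g(8) = mex{0,1,3} = 2
g(9) = mex{1,3} = 0
g(10) = mex{1,2} = 0
g(11) = mex{0,2} = 1
So g(11) = 1.
The value of a disjunctive sum is the nim-sum of the parts.
Combined value = 0 ⊕ 1 = 1.

1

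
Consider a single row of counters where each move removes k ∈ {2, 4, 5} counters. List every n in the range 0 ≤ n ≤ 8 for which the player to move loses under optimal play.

0, 1, 7, 8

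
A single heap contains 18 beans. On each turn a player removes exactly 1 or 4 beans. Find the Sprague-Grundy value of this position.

Grundy values for subtraction set {1, 4}:
k:     0  1  2  3  4  5  6  7  8  9 10 11 12 13 14 15 16 17 18
g(k):  0  1  0  1  2  0  1  0  1  2  0  1  0  1  2  0  1  0  1
So g(18) = 1.

1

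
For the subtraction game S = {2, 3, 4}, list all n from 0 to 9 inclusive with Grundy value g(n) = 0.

Build the Grundy sequence with g(k) = mex{g(k−s) : s ∈ {2, 3, 4}, s ≤ k}:
g(0) = mex{} = 0
g(1) = mex{} = 0
g(2) = mex{0} = 1
g(3) = mex{0} = 1
g(4) = mex{0,1} = 2
g(5) = mex{0,1} = 2
g(6) = mex{1,2} = 0
g(7) = mex{1,2} = 0
g(8) = mex{0,2} = 1
g(9) = mex{0,2} = 1
The P-positions (g = 0) in 0..9 are 0, 1, 6, 7.

0, 1, 6, 7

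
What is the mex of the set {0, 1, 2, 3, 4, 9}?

The values 0, 1, 2, 3, 4 are all present; 5 is the first non-negative integer missing from the set.

5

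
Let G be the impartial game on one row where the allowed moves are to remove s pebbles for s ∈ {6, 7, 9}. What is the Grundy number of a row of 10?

1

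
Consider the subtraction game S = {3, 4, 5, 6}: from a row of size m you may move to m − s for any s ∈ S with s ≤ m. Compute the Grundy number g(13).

Grundy values for subtraction set {3, 4, 5, 6}:
k:     0  1  2  3  4  5  6  7  8  9 10 11 12 13
g(k):  0  0  0  1  1  1  2  2  2  0  0  0  1  1
So g(13) = 1.

1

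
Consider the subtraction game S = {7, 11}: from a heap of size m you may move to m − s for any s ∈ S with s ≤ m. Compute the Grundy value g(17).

Grundy values for subtraction set {7, 11}:
k:     0  1  2  3  4  5  6  7  8  9 10 11 12 13 14 15 16 17
g(k):  0  0  0  0  0  0  0  1  1  1  1  1  1  1  2  2  2  2
So g(17) = 2.

2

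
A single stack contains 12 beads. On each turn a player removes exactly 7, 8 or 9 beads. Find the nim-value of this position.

1

Grundy values for subtraction set {7, 8, 9}:
g(0) = mex{} = 0
g(1) = mex{} = 0
g(2) = mex{} = 0
g(3) = mex{} = 0
g(4) = mex{} = 0
g(5) = mex{} = 0
g(6) = mex{} = 0
g(7) = mex{0} = 1
g(8) = mex{0} = 1
g(9) = mex{0} = 1
g(10) = mex{0} = 1
g(11) = mex{0} = 1
g(12) = mex{0} = 1
So g(12) = 1.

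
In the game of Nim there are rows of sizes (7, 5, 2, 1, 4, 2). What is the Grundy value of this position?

Compute the nim-sum pairwise:
7 ⊕ 5 = 2
2 ⊕ 2 = 0
0 ⊕ 1 = 1
1 ⊕ 4 = 5
5 ⊕ 2 = 7

7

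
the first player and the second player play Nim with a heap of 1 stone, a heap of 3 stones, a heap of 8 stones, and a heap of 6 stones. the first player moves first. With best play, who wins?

Write each in binary and XOR column by column:
  0001  (1)
  0011  (3)
  1000  (8)
  0110  (6)
  ----
  1100  (12)
The nim-sum is 12 ≠ 0, so this is an N-position: the player to move can win; the first player has a winning move.

the first player wins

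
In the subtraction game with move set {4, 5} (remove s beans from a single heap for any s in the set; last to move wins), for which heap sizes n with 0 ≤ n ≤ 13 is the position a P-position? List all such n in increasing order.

0, 1, 2, 3, 9, 10, 11, 12

Compute g(0), g(1), … for moves {4, 5}:
g(0) = mex{} = 0
g(1) = mex{} = 0
g(2) = mex{} = 0
g(3) = mex{} = 0
g(4) = mex{0} = 1
g(5) = mex{0} = 1
g(6) = mex{0} = 1
g(7) = mex{0} = 1
g(8) = mex{0,1} = 2
g(9) = mex{1} = 0
g(10) = mex{1} = 0
g(11) = mex{1} = 0
g(12) = mex{1,2} = 0
g(13) = mex{0,2} = 1
The P-positions (g = 0) in 0..13 are 0, 1, 2, 3, 9, 10, 11, 12.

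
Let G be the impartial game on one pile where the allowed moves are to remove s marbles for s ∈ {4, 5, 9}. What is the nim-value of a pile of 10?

Build the Grundy sequence with g(k) = mex{g(k−s) : s ∈ {4, 5, 9}, s ≤ k}:
k:     0  1  2  3  4  5  6  7  8  9 10
g(k):  0  0  0  0  1  1  1  1  2  2  2
So g(10) = 2.

2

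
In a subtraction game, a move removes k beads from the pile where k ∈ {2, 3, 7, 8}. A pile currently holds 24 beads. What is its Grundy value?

Grundy values for subtraction set {2, 3, 7, 8}:
k:     0  1  2  3  4  5  6  7  8  9 10 11 12 13 14 15 16 17 18 19 20 21 22 23 24
g(k):  0  0  1  1  2  0  0  1  1  2  0  0  1  1  2  0  0  1  1  2  0  0  1  1  2
So g(24) = 2.

2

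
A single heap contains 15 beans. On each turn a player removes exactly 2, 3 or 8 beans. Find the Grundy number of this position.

Grundy values for subtraction set {2, 3, 8}:
k:     0  1  2  3  4  5  6  7  8  9 10 11 12 13 14 15
g(k):  0  0  1  1  2  0  0  1  1  2  0  0  1  1  2  0
So g(15) = 0.

0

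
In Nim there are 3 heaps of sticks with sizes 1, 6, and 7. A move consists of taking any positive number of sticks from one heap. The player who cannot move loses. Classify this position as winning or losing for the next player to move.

Losing position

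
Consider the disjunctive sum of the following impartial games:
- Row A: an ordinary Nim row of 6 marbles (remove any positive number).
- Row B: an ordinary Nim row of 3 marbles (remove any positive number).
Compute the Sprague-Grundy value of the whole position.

Row A is a plain Nim row of size 6, so its Grundy value is 6.
Row B is a plain Nim row of size 3, so its Grundy value is 3.
The value of a disjunctive sum is the nim-sum of the parts.
Combined value = 6 ⊕ 3 = 5.

5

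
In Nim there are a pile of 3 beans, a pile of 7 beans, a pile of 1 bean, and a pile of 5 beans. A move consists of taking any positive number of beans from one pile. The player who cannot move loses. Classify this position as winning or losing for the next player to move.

In binary:
  011  (3)
  111  (7)
  001  (1)
  101  (5)
  ---
  000  (0)
The nim-sum is 0, so this is a P-position: the player to move is in a losing position under optimal play.

Losing position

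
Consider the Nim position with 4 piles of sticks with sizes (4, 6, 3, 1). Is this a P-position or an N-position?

Nim-sum: 4 XOR 6 XOR 3 XOR 1 = 0.
The nim-sum is 0, so this is a P-position: the player to move is in a losing position under optimal play.

P-position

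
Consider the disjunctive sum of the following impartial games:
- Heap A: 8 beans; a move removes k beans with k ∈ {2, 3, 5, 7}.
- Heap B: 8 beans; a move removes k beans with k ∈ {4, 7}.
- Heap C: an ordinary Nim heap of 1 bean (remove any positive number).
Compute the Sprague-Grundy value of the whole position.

7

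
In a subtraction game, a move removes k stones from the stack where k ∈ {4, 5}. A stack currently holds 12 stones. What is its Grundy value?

0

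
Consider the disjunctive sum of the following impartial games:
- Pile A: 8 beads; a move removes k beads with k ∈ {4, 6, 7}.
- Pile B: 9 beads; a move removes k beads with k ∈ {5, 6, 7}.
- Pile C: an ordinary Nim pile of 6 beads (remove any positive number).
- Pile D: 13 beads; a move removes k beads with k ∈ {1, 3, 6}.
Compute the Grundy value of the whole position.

5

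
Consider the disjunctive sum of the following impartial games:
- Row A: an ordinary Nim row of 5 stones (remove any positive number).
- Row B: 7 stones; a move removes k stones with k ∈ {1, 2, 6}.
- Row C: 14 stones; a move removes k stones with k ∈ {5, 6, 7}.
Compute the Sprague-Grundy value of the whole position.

Row A is a plain Nim row of size 5, so its Grundy value is 5.
Build the Grundy sequence for row B with g(k) = mex{g(k−s) : s ∈ {1, 2, 6}, s ≤ k}:
g(0) = mex{} = 0
g(1) = mex{0} = 1
g(2) = mex{0,1} = 2
g(3) = mex{1,2} = 0
g(4) = mex{0,2} = 1
g(5) = mex{0,1} = 2
g(6) = mex{0,1,2} = 3
g(7) = mex{1,2,3} = 0
So g(7) = 0.
Build the Grundy sequence for row C with g(k) = mex{g(k−s) : s ∈ {5, 6, 7}, s ≤ k}:
k:     0  1  2  3  4  5  6  7  8  9 10 11 12 13 14
g(k):  0  0  0  0  0  1  1  1  1  1  2  2  0  0  0
So g(14) = 0.
The value of a disjunctive sum is the nim-sum of the parts.
Combined value = 5 ⊕ 0 ⊕ 0 = 5.

5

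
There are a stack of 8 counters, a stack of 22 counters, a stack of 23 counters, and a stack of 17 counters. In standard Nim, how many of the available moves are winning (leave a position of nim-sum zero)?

In binary:
  01000  (8)
  10110  (22)
  10111  (23)
  10001  (17)
  -----
  11000  (24)
The overall nim-sum is X = 24. A stack of size p has a winning move iff p XOR X < p (reduce it to p XOR X).
  8: 8 XOR 24 = 16 ≥ 8 — no move.
  22: 22 XOR 24 = 14 < 22 — winning move (to 14).
  23: 23 XOR 24 = 15 < 23 — winning move (to 15).
  17: 17 XOR 24 = 9 < 17 — winning move (to 9).
That gives 3 winning moves.

3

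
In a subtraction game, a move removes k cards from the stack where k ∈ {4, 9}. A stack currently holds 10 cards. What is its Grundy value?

2

Grundy values for subtraction set {4, 9}:
g(0) = mex{} = 0
g(1) = mex{} = 0
g(2) = mex{} = 0
g(3) = mex{} = 0
g(4) = mex{0} = 1
g(5) = mex{0} = 1
g(6) = mex{0} = 1
g(7) = mex{0} = 1
g(8) = mex{1} = 0
g(9) = mex{0,1} = 2
g(10) = mex{0,1} = 2
So g(10) = 2.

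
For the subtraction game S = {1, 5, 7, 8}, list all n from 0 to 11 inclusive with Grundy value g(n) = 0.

0, 2, 4, 6

Grundy values for subtraction set {1, 5, 7, 8}:
k:     0  1  2  3  4  5  6  7  8  9 10 11
g(k):  0  1  0  1  0  1  0  1  2  3  2  3
The P-positions (g = 0) in 0..11 are 0, 2, 4, 6.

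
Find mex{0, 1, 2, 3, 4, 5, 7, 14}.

The values 0, 1, 2, 3, 4, 5 are all present; 6 is the first non-negative integer missing from the set.

6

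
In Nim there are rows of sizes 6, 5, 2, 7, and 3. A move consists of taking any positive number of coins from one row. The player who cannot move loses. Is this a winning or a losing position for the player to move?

Winning position

Nim-sum: 6 XOR 5 XOR 2 XOR 7 XOR 3 = 5.
The nim-sum is 5 ≠ 0, so this is an N-position: the player to move can win.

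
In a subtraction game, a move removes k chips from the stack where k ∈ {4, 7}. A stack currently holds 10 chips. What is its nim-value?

Grundy values for subtraction set {4, 7}:
g(0) = mex{} = 0
g(1) = mex{} = 0
g(2) = mex{} = 0
g(3) = mex{} = 0
g(4) = mex{0} = 1
g(5) = mex{0} = 1
g(6) = mex{0} = 1
g(7) = mex{0} = 1
g(8) = mex{0,1} = 2
g(9) = mex{0,1} = 2
g(10) = mex{0,1} = 2
So g(10) = 2.

2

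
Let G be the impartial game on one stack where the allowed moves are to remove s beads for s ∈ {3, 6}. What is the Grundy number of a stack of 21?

Build the Grundy sequence with g(k) = mex{g(k−s) : s ∈ {3, 6}, s ≤ k}:
k:     0  1  2  3  4  5  6  7  8  9 10 11 12 13 14 15 16 17 18 19 20 21
g(k):  0  0  0  1  1  1  2  2  2  0  0  0  1  1  1  2  2  2  0  0  0  1
So g(21) = 1.

1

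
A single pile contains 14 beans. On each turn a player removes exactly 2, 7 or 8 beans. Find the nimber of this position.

Compute g(0), g(1), … for moves {2, 7, 8}:
k:     0  1  2  3  4  5  6  7  8  9 10 11 12 13 14
g(k):  0  0  1  1  0  0  1  1  2  2  0  3  1  2  0
So g(14) = 0.

0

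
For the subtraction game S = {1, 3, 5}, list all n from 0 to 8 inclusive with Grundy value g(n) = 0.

0, 2, 4, 6, 8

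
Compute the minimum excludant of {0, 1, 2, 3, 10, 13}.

4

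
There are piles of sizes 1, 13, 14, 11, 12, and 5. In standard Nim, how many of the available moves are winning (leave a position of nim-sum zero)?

Nim-sum: 1 ^ 13 ^ 14 ^ 11 ^ 12 ^ 5 = 0.
The nim-sum is already 0, so every move leaves a nonzero nim-sum — there are no winning moves.

0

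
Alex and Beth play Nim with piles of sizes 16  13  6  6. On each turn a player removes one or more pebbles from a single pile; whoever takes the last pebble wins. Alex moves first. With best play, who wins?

Nim-sum: 16 ⊕ 13 ⊕ 6 ⊕ 6 = 29.
The nim-sum is 29 ≠ 0, so this is an N-position: the player to move can win; Alex has a winning move.

Alex wins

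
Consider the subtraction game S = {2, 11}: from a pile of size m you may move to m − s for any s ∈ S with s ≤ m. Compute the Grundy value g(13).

0

Build the Grundy sequence with g(k) = mex{g(k−s) : s ∈ {2, 11}, s ≤ k}:
g(0) = mex{} = 0
g(1) = mex{} = 0
g(2) = mex{0} = 1
g(3) = mex{0} = 1
g(4) = mex{1} = 0
g(5) = mex{1} = 0
g(6) = mex{0} = 1
g(7) = mex{0} = 1
g(8) = mex{1} = 0
g(9) = mex{1} = 0
g(10) = mex{0} = 1
g(11) = mex{0} = 1
g(12) = mex{0,1} = 2
g(13) = mex{1} = 0
So g(13) = 0.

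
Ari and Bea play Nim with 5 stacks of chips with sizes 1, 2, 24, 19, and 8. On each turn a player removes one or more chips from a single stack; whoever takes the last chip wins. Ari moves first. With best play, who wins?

Bea wins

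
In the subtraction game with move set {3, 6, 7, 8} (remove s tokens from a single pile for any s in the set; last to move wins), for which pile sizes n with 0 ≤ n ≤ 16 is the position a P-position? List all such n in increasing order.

0, 1, 2, 11, 12, 13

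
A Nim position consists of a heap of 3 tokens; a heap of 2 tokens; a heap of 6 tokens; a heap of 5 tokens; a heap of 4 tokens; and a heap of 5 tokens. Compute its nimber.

3

Write each in binary and XOR column by column:
  011  (3)
  010  (2)
  110  (6)
  101  (5)
  100  (4)
  101  (5)
  ---
  011  (3)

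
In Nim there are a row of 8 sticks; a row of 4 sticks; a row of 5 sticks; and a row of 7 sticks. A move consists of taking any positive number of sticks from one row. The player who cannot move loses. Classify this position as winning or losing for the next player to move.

Winning position

Write each in binary and XOR column by column:
  1000  (8)
  0100  (4)
  0101  (5)
  0111  (7)
  ----
  1110  (14)
The nim-sum is 14 ≠ 0, so this is an N-position: the player to move can win.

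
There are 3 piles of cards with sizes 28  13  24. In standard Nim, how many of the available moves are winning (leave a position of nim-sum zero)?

Compute the nim-sum pairwise:
28 ^ 13 = 17
17 ^ 24 = 9
The overall nim-sum is X = 9. A pile of size p has a winning move iff p XOR X < p (reduce it to p XOR X).
  28: 28 XOR 9 = 21 < 28 — winning move (to 21).
  13: 13 XOR 9 = 4 < 13 — winning move (to 4).
  24: 24 XOR 9 = 17 < 24 — winning move (to 17).
That gives 3 winning moves.

3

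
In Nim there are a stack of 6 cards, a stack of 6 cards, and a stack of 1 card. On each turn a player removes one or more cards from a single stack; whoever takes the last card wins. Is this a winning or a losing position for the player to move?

Compute the nim-sum pairwise:
6 ^ 6 = 0
0 ^ 1 = 1
The nim-sum is 1 ≠ 0, so this is an N-position: the player to move can win.

Winning position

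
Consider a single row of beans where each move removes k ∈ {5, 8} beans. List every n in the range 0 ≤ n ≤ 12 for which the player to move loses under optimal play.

0, 1, 2, 3, 4

Grundy values for subtraction set {5, 8}:
k:     0  1  2  3  4  5  6  7  8  9 10 11 12
g(k):  0  0  0  0  0  1  1  1  1  1  2  2  2
The P-positions (g = 0) in 0..12 are 0, 1, 2, 3, 4.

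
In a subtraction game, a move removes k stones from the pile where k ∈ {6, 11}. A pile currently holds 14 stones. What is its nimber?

2

Grundy values for subtraction set {6, 11}:
g(0) = mex{} = 0
g(1) = mex{} = 0
g(2) = mex{} = 0
g(3) = mex{} = 0
g(4) = mex{} = 0
g(5) = mex{} = 0
g(6) = mex{0} = 1
g(7) = mex{0} = 1
g(8) = mex{0} = 1
g(9) = mex{0} = 1
g(10) = mex{0} = 1
g(11) = mex{0} = 1
g(12) = mex{0,1} = 2
g(13) = mex{0,1} = 2
g(14) = mex{0,1} = 2
So g(14) = 2.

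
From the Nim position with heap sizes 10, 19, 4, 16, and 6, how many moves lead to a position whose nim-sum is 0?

1

Nim-sum: 10 XOR 19 XOR 4 XOR 16 XOR 6 = 11.
The overall nim-sum is X = 11. A heap of size p has a winning move iff p XOR X < p (reduce it to p XOR X).
  10: 10 XOR 11 = 1 < 10 — winning move (to 1).
  19: 19 XOR 11 = 24 ≥ 19 — no move.
  4: 4 XOR 11 = 15 ≥ 4 — no move.
  16: 16 XOR 11 = 27 ≥ 16 — no move.
  6: 6 XOR 11 = 13 ≥ 6 — no move.
That gives 1 winning move.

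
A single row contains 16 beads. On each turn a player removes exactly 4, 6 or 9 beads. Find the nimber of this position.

0

Compute g(0), g(1), … for moves {4, 6, 9}:
k:     0  1  2  3  4  5  6  7  8  9 10 11 12 13 14 15 16
g(k):  0  0  0  0  1  1  1  1  2  2  2  2  3  0  0  0  0
So g(16) = 0.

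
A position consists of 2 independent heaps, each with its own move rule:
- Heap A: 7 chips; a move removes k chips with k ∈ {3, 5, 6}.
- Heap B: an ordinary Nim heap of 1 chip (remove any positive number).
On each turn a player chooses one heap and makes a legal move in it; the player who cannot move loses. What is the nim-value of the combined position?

Grundy values for heap A (subtraction set {3, 5, 6}):
g(0) = mex{} = 0
g(1) = mex{} = 0
g(2) = mex{} = 0
g(3) = mex{0} = 1
g(4) = mex{0} = 1
g(5) = mex{0} = 1
g(6) = mex{0,1} = 2
g(7) = mex{0,1} = 2
So g(7) = 2.
Heap B is a plain Nim heap of size 1, so its Grundy value is 1.
By the Sprague-Grundy theorem, the Grundy value of a sum of independent games is the XOR of the component values.
Combined value = 2 ⊕ 1 = 3.

3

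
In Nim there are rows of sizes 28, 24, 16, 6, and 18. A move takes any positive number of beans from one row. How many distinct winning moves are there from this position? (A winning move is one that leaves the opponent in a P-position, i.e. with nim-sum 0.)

0

Compute the nim-sum pairwise:
28 ⊕ 24 = 4
4 ⊕ 16 = 20
20 ⊕ 6 = 18
18 ⊕ 18 = 0
The nim-sum is already 0, so every move leaves a nonzero nim-sum — there are no winning moves.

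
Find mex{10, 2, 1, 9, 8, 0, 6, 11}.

3

The values 0, 1, 2 are all present; 3 is the first non-negative integer missing from the set.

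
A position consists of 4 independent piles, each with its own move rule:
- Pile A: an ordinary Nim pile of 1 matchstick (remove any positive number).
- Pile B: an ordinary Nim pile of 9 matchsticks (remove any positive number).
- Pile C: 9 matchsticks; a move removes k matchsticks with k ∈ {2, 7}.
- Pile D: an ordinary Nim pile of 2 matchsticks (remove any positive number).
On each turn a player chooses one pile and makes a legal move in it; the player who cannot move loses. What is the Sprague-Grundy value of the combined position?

10

Pile A is a plain Nim pile of size 1, so its Grundy value is 1.
Pile B is a plain Nim pile of size 9, so its Grundy value is 9.
Grundy values for pile C (subtraction set {2, 7}):
g(0) = mex{} = 0
g(1) = mex{} = 0
g(2) = mex{0} = 1
g(3) = mex{0} = 1
g(4) = mex{1} = 0
g(5) = mex{1} = 0
g(6) = mex{0} = 1
g(7) = mex{0} = 1
g(8) = mex{0,1} = 2
g(9) = mex{1} = 0
So g(9) = 0.
Pile D is a plain Nim pile of size 2, so its Grundy value is 2.
The value of a disjunctive sum is the nim-sum of the parts.
Combined value = 1 XOR 9 XOR 0 XOR 2 = 10.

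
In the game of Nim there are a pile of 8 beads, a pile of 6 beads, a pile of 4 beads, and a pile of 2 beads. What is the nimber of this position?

8

Nim-sum: 8 XOR 6 XOR 4 XOR 2 = 8.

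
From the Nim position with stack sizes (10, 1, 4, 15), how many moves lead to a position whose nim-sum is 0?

Write each in binary and XOR column by column:
  1010  (10)
  0001  (1)
  0100  (4)
  1111  (15)
  ----
  0000  (0)
The nim-sum is already 0, so every move leaves a nonzero nim-sum — there are no winning moves.

0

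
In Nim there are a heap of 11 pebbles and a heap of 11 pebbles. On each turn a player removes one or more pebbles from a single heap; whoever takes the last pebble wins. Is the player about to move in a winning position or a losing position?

Compute the nim-sum pairwise:
11 ⊕ 11 = 0
The nim-sum is 0, so this is a P-position: the player to move is in a losing position under optimal play.

Losing position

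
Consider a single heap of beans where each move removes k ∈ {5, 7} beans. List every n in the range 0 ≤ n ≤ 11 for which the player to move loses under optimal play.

0, 1, 2, 3, 4

Build the Grundy sequence with g(k) = mex{g(k−s) : s ∈ {5, 7}, s ≤ k}:
k:     0  1  2  3  4  5  6  7  8  9 10 11
g(k):  0  0  0  0  0  1  1  1  1  1  2  2
The P-positions (g = 0) in 0..11 are 0, 1, 2, 3, 4.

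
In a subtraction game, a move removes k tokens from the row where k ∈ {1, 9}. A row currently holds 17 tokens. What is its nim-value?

1

Compute g(0), g(1), … for moves {1, 9}:
k:     0  1  2  3  4  5  6  7  8  9 10 11 12 13 14 15 16 17
g(k):  0  1  0  1  0  1  0  1  0  1  0  1  0  1  0  1  0  1
So g(17) = 1.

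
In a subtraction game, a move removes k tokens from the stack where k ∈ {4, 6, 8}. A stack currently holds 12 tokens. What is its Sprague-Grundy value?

0

Grundy values for subtraction set {4, 6, 8}:
g(0) = mex{} = 0
g(1) = mex{} = 0
g(2) = mex{} = 0
g(3) = mex{} = 0
g(4) = mex{0} = 1
g(5) = mex{0} = 1
g(6) = mex{0} = 1
g(7) = mex{0} = 1
g(8) = mex{0,1} = 2
g(9) = mex{0,1} = 2
g(10) = mex{0,1} = 2
g(11) = mex{0,1} = 2
g(12) = mex{1,2} = 0
So g(12) = 0.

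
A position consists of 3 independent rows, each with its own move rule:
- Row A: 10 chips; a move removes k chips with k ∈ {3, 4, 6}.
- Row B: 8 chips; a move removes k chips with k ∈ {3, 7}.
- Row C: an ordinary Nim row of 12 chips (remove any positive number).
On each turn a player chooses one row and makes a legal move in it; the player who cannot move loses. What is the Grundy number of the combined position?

14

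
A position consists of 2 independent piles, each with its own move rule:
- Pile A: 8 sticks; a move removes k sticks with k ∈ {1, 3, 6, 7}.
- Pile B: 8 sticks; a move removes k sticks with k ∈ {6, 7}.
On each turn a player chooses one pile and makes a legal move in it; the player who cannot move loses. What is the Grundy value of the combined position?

Build the Grundy sequence for pile A with g(k) = mex{g(k−s) : s ∈ {1, 3, 6, 7}, s ≤ k}:
g(0) = mex{} = 0
g(1) = mex{0} = 1
g(2) = mex{1} = 0
g(3) = mex{0} = 1
g(4) = mex{1} = 0
g(5) = mex{0} = 1
g(6) = mex{0,1} = 2
g(7) = mex{0,1,2} = 3
g(8) = mex{0,1,3} = 2
So g(8) = 2.
Build the Grundy sequence for pile B with g(k) = mex{g(k−s) : s ∈ {6, 7}, s ≤ k}:
k:     0  1  2  3  4  5  6  7  8
g(k):  0  0  0  0  0  0  1  1  1
So g(8) = 1.
By the Sprague-Grundy theorem, the Grundy value of a sum of independent games is the XOR of the component values.
Combined value = 2 XOR 1 = 3.

3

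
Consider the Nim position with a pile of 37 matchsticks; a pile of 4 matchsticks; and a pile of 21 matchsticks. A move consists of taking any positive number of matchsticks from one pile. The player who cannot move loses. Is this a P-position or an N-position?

In binary:
  100101  (37)
  000100  (4)
  010101  (21)
  ------
  110100  (52)
The nim-sum is 52 ≠ 0, so this is an N-position: the player to move can win.

N-position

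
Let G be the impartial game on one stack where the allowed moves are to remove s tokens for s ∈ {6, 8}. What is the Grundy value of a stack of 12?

2

Build the Grundy sequence with g(k) = mex{g(k−s) : s ∈ {6, 8}, s ≤ k}:
g(0) = mex{} = 0
g(1) = mex{} = 0
g(2) = mex{} = 0
g(3) = mex{} = 0
g(4) = mex{} = 0
g(5) = mex{} = 0
g(6) = mex{0} = 1
g(7) = mex{0} = 1
g(8) = mex{0} = 1
g(9) = mex{0} = 1
g(10) = mex{0} = 1
g(11) = mex{0} = 1
g(12) = mex{0,1} = 2
So g(12) = 2.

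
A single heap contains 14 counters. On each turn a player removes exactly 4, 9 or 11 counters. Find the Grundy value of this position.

Grundy values for subtraction set {4, 9, 11}:
k:     0  1  2  3  4  5  6  7  8  9 10 11 12 13 14
g(k):  0  0  0  0  1  1  1  1  0  2  2  2  1  3  3
So g(14) = 3.

3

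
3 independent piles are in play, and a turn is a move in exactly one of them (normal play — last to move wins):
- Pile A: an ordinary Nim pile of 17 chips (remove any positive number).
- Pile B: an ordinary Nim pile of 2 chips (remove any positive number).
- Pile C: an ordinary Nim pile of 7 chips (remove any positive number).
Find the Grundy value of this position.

20

Pile A is a plain Nim pile of size 17, so its Grundy value is 17.
Pile B is a plain Nim pile of size 2, so its Grundy value is 2.
Pile C is a plain Nim pile of size 7, so its Grundy value is 7.
The value of a disjunctive sum is the nim-sum of the parts.
Combined value = 17 ⊕ 2 ⊕ 7 = 20.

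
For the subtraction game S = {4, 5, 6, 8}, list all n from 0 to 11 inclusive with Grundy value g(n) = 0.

0, 1, 2, 3

Grundy values for subtraction set {4, 5, 6, 8}:
k:     0  1  2  3  4  5  6  7  8  9 10 11
g(k):  0  0  0  0  1  1  1  1  2  2  2  2
The P-positions (g = 0) in 0..11 are 0, 1, 2, 3.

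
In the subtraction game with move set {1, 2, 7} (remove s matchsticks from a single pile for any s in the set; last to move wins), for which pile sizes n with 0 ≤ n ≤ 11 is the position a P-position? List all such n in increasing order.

0, 3, 6, 9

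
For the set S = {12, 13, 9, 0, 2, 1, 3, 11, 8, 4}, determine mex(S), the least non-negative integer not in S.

The values 0, 1, 2, 3, 4 are all present; 5 is the first non-negative integer missing from the set.

5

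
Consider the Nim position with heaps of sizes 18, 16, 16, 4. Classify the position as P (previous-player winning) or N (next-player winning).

N-position

Compute the nim-sum pairwise:
18 XOR 16 = 2
2 XOR 16 = 18
18 XOR 4 = 22
The nim-sum is 22 ≠ 0, so this is an N-position: the player to move can win.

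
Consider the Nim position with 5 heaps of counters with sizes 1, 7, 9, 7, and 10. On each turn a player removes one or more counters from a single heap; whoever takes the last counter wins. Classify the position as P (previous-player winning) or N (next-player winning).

N-position

Compute the nim-sum pairwise:
1 ⊕ 7 = 6
6 ⊕ 9 = 15
15 ⊕ 7 = 8
8 ⊕ 10 = 2
The nim-sum is 2 ≠ 0, so this is an N-position: the player to move can win.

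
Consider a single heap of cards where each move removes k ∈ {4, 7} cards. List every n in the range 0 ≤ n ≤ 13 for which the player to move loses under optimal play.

Compute g(0), g(1), … for moves {4, 7}:
g(0) = mex{} = 0
g(1) = mex{} = 0
g(2) = mex{} = 0
g(3) = mex{} = 0
g(4) = mex{0} = 1
g(5) = mex{0} = 1
g(6) = mex{0} = 1
g(7) = mex{0} = 1
g(8) = mex{0,1} = 2
g(9) = mex{0,1} = 2
g(10) = mex{0,1} = 2
g(11) = mex{1} = 0
g(12) = mex{1,2} = 0
g(13) = mex{1,2} = 0
The P-positions (g = 0) in 0..13 are 0, 1, 2, 3, 11, 12, 13.

0, 1, 2, 3, 11, 12, 13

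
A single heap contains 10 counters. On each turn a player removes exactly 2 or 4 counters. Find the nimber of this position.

2

Build the Grundy sequence with g(k) = mex{g(k−s) : s ∈ {2, 4}, s ≤ k}:
k:     0  1  2  3  4  5  6  7  8  9 10
g(k):  0  0  1  1  2  2  0  0  1  1  2
So g(10) = 2.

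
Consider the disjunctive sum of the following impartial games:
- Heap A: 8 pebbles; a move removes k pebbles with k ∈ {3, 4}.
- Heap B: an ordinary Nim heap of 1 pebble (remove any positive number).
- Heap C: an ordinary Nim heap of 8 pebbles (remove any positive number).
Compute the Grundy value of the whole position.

9

Grundy values for heap A (subtraction set {3, 4}):
g(0) = mex{} = 0
g(1) = mex{} = 0
g(2) = mex{} = 0
g(3) = mex{0} = 1
g(4) = mex{0} = 1
g(5) = mex{0} = 1
g(6) = mex{0,1} = 2
g(7) = mex{1} = 0
g(8) = mex{1} = 0
So g(8) = 0.
Heap B is a plain Nim heap of size 1, so its Grundy value is 1.
Heap C is a plain Nim heap of size 8, so its Grundy value is 8.
The value of a disjunctive sum is the nim-sum of the parts.
Combined value = 0 ⊕ 1 ⊕ 8 = 9.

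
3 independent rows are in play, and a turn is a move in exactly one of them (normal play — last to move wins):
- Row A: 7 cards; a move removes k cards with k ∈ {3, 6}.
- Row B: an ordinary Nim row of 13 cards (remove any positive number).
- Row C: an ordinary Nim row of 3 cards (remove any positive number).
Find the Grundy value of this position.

Grundy values for row A (subtraction set {3, 6}):
k:     0  1  2  3  4  5  6  7
g(k):  0  0  0  1  1  1  2  2
So g(7) = 2.
Row B is a plain Nim row of size 13, so its Grundy value is 13.
Row C is a plain Nim row of size 3, so its Grundy value is 3.
The value of a disjunctive sum is the nim-sum of the parts.
Combined value = 2 XOR 13 XOR 3 = 12.

12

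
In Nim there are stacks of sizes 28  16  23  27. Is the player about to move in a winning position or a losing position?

Write each in binary and XOR column by column:
  11100  (28)
  10000  (16)
  10111  (23)
  11011  (27)
  -----
  00000  (0)
The nim-sum is 0, so this is a P-position: the player to move is in a losing position under optimal play.

Losing position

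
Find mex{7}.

0

0 is not in the set, so the mex is 0.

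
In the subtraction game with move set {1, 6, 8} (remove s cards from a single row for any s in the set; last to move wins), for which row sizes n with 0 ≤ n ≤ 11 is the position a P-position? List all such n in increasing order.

0, 2, 4, 7, 9, 11

Grundy values for subtraction set {1, 6, 8}:
g(0) = mex{} = 0
g(1) = mex{0} = 1
g(2) = mex{1} = 0
g(3) = mex{0} = 1
g(4) = mex{1} = 0
g(5) = mex{0} = 1
g(6) = mex{0,1} = 2
g(7) = mex{1,2} = 0
g(8) = mex{0} = 1
g(9) = mex{1} = 0
g(10) = mex{0} = 1
g(11) = mex{1} = 0
The P-positions (g = 0) in 0..11 are 0, 2, 4, 7, 9, 11.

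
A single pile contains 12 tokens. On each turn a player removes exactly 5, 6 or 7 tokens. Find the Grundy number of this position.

0

Build the Grundy sequence with g(k) = mex{g(k−s) : s ∈ {5, 6, 7}, s ≤ k}:
g(0) = mex{} = 0
g(1) = mex{} = 0
g(2) = mex{} = 0
g(3) = mex{} = 0
g(4) = mex{} = 0
g(5) = mex{0} = 1
g(6) = mex{0} = 1
g(7) = mex{0} = 1
g(8) = mex{0} = 1
g(9) = mex{0} = 1
g(10) = mex{0,1} = 2
g(11) = mex{0,1} = 2
g(12) = mex{1} = 0
So g(12) = 0.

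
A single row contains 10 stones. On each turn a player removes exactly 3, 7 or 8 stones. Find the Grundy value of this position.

3

Compute g(0), g(1), … for moves {3, 7, 8}:
g(0) = mex{} = 0
g(1) = mex{} = 0
g(2) = mex{} = 0
g(3) = mex{0} = 1
g(4) = mex{0} = 1
g(5) = mex{0} = 1
g(6) = mex{1} = 0
g(7) = mex{0,1} = 2
g(8) = mex{0,1} = 2
g(9) = mex{0} = 1
g(10) = mex{0,1,2} = 3
So g(10) = 3.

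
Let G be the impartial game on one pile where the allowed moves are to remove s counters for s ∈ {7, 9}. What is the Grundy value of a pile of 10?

Grundy values for subtraction set {7, 9}:
g(0) = mex{} = 0
g(1) = mex{} = 0
g(2) = mex{} = 0
g(3) = mex{} = 0
g(4) = mex{} = 0
g(5) = mex{} = 0
g(6) = mex{} = 0
g(7) = mex{0} = 1
g(8) = mex{0} = 1
g(9) = mex{0} = 1
g(10) = mex{0} = 1
So g(10) = 1.

1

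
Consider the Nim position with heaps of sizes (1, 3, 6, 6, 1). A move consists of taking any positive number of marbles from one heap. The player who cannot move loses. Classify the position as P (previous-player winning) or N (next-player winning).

N-position

Nim-sum: 1 ⊕ 3 ⊕ 6 ⊕ 6 ⊕ 1 = 3.
The nim-sum is 3 ≠ 0, so this is an N-position: the player to move can win.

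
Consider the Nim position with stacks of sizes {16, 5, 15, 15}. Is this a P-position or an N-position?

N-position

Nim-sum: 16 XOR 5 XOR 15 XOR 15 = 21.
The nim-sum is 21 ≠ 0, so this is an N-position: the player to move can win.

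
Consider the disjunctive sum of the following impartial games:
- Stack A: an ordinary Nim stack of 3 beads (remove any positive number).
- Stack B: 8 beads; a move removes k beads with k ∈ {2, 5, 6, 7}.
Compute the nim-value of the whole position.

1

Stack A is a plain Nim stack of size 3, so its Grundy value is 3.
Build the Grundy sequence for stack B with g(k) = mex{g(k−s) : s ∈ {2, 5, 6, 7}, s ≤ k}:
g(0) = mex{} = 0
g(1) = mex{} = 0
g(2) = mex{0} = 1
g(3) = mex{0} = 1
g(4) = mex{1} = 0
g(5) = mex{0,1} = 2
g(6) = mex{0} = 1
g(7) = mex{0,1,2} = 3
g(8) = mex{0,1} = 2
So g(8) = 2.
The value of a disjunctive sum is the nim-sum of the parts.
Combined value = 3 XOR 2 = 1.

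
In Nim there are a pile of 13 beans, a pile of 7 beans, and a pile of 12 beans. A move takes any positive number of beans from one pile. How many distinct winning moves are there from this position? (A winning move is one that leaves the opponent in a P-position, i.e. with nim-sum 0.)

Compute the nim-sum pairwise:
13 XOR 7 = 10
10 XOR 12 = 6
The overall nim-sum is X = 6. A pile of size p has a winning move iff p XOR X < p (reduce it to p XOR X).
  13: 13 XOR 6 = 11 < 13 — winning move (to 11).
  7: 7 XOR 6 = 1 < 7 — winning move (to 1).
  12: 12 XOR 6 = 10 < 12 — winning move (to 10).
That gives 3 winning moves.

3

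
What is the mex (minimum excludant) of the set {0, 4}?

1

0 is in the set but 1 is not, so the mex is 1.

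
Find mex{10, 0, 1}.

The values 0, 1 are all present; 2 is the first non-negative integer missing from the set.

2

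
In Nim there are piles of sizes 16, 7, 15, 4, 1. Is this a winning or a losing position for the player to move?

Bitwise XOR of the heap sizes:
  10000  (16)
  00111  (7)
  01111  (15)
  00100  (4)
  00001  (1)
  -----
  11101  (29)
The nim-sum is 29 ≠ 0, so this is an N-position: the player to move can win.

Winning position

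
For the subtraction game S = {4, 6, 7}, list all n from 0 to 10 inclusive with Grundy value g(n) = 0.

0, 1, 2, 3

Grundy values for subtraction set {4, 6, 7}:
g(0) = mex{} = 0
g(1) = mex{} = 0
g(2) = mex{} = 0
g(3) = mex{} = 0
g(4) = mex{0} = 1
g(5) = mex{0} = 1
g(6) = mex{0} = 1
g(7) = mex{0} = 1
g(8) = mex{0,1} = 2
g(9) = mex{0,1} = 2
g(10) = mex{0,1} = 2
The P-positions (g = 0) in 0..10 are 0, 1, 2, 3.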